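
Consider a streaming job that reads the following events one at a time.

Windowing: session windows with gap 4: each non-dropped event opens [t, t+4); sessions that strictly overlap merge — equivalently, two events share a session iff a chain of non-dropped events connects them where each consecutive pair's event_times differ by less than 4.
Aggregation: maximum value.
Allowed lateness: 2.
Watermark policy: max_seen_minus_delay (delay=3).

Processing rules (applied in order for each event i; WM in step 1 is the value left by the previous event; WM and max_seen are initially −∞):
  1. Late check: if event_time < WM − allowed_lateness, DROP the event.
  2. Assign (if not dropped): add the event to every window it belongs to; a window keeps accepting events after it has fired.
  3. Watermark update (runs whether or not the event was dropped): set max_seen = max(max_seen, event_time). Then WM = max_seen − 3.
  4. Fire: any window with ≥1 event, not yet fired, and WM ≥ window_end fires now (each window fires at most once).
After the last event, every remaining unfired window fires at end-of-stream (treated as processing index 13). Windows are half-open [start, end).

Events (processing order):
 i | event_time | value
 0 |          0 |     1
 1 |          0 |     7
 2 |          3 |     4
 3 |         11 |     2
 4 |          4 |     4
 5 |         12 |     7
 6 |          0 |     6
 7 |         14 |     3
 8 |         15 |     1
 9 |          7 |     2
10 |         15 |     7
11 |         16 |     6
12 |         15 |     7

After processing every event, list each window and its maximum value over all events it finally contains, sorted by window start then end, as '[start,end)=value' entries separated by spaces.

i=0 t=0 v=1: → [0,4); WM=-3
i=1 t=0 v=7: → [0,4); WM=-3
i=2 t=3 v=4: → [0,7); WM=0
i=3 t=11 v=2: → [11,15); WM=8
i=4 t=4 v=4: DROP (t<8-2); WM=8
i=5 t=12 v=7: → [11,16); WM=9
i=6 t=0 v=6: DROP (t<9-2); WM=9
i=7 t=14 v=3: → [11,18); WM=11
i=8 t=15 v=1: → [11,19); WM=12
i=9 t=7 v=2: DROP (t<12-2); WM=12
i=10 t=15 v=7: → [11,19); WM=12
i=11 t=16 v=6: → [11,20); WM=13
i=12 t=15 v=7: → [11,20); WM=13

[0,7)=7 [11,20)=7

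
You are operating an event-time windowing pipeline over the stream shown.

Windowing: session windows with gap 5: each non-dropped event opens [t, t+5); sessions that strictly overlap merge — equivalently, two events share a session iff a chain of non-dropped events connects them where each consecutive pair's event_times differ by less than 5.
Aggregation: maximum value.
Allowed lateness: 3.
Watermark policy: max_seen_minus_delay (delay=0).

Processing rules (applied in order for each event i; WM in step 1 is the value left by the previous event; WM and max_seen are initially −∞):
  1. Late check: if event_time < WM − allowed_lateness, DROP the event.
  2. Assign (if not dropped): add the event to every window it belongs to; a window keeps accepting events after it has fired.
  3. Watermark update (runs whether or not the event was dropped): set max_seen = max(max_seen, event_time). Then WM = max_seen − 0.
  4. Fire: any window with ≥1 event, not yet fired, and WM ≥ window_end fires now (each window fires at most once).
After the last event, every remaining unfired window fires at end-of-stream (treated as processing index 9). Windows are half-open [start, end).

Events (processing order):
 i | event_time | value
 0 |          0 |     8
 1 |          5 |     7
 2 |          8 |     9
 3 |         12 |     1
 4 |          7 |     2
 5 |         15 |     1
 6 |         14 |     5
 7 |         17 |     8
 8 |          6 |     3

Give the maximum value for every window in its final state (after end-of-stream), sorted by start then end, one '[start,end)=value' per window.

[0,5)=8 [5,22)=9

i=0 t=0 v=8: → [0,5); WM=0
i=1 t=5 v=7: → [5,10); WM=5
i=2 t=8 v=9: → [5,13); WM=8
i=3 t=12 v=1: → [5,17); WM=12
i=4 t=7 v=2: DROP (t<12-3); WM=12
i=5 t=15 v=1: → [5,20); WM=15
i=6 t=14 v=5: → [5,20); WM=15
i=7 t=17 v=8: → [5,22); WM=17
i=8 t=6 v=3: DROP (t<17-3); WM=17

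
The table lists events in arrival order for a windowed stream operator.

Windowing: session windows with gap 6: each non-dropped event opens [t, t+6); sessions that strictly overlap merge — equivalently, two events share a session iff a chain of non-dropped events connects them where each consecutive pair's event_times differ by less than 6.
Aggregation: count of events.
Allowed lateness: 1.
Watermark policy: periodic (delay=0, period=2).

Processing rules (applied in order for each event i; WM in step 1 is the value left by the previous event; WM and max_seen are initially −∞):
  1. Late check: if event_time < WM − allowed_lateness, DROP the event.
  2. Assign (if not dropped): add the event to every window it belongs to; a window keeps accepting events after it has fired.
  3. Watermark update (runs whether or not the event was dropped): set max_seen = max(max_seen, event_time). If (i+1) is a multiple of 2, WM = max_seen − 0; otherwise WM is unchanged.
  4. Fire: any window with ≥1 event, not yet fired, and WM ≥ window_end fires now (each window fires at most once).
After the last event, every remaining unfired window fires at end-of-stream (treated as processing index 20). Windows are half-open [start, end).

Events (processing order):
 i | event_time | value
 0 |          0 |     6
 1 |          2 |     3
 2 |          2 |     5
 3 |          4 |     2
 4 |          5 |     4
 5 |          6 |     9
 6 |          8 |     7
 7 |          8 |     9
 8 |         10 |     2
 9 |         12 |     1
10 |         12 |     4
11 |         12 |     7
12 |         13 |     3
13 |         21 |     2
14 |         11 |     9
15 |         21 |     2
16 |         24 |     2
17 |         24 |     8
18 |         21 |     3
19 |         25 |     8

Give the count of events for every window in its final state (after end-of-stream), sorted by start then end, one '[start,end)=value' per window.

i=0 t=0 v=6: → [0,6); WM=−∞
i=1 t=2 v=3: → [0,8); WM=2
i=2 t=2 v=5: → [0,8); WM=2
i=3 t=4 v=2: → [0,10); WM=4
i=4 t=5 v=4: → [0,11); WM=4
i=5 t=6 v=9: → [0,12); WM=6
i=6 t=8 v=7: → [0,14); WM=6
i=7 t=8 v=9: → [0,14); WM=8
i=8 t=10 v=2: → [0,16); WM=8
i=9 t=12 v=1: → [0,18); WM=12
i=10 t=12 v=4: → [0,18); WM=12
i=11 t=12 v=7: → [0,18); WM=12
i=12 t=13 v=3: → [0,19); WM=12
i=13 t=21 v=2: → [21,27); WM=21
i=14 t=11 v=9: DROP (t<21-1); WM=21
i=15 t=21 v=2: → [21,27); WM=21
i=16 t=24 v=2: → [21,30); WM=21
i=17 t=24 v=8: → [21,30); WM=24
i=18 t=21 v=3: DROP (t<24-1); WM=24
i=19 t=25 v=8: → [21,31); WM=25

[0,19)=13 [21,31)=5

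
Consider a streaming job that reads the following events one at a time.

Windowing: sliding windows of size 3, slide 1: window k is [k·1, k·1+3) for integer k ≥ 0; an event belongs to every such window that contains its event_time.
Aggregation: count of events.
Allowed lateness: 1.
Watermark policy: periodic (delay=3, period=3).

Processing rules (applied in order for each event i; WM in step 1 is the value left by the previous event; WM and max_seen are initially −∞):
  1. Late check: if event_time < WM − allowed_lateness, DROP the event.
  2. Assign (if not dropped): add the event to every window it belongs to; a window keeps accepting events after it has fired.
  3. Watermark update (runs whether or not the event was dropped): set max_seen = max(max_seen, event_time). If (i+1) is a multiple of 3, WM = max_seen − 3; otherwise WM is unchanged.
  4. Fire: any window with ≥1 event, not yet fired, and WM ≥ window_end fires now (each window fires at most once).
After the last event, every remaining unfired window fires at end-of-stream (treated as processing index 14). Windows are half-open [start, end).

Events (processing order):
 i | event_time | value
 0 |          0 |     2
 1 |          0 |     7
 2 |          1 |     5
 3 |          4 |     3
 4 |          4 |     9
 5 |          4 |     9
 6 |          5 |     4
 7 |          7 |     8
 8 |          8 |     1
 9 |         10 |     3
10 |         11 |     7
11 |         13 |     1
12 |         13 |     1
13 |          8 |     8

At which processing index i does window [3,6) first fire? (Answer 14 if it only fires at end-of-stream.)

i=0 t=0 v=2: → [0,3); WM=−∞
i=1 t=0 v=7: → [0,3); WM=−∞
i=2 t=1 v=5: → [1,4),[0,3); WM=-2
i=3 t=4 v=3: → [4,7),[3,6),[2,5); WM=-2
i=4 t=4 v=9: → [4,7),[3,6),[2,5); WM=-2
i=5 t=4 v=9: → [4,7),[3,6),[2,5); WM=1
i=6 t=5 v=4: → [5,8),[4,7),[3,6); WM=1
i=7 t=7 v=8: → [7,10),[6,9),[5,8); WM=1
i=8 t=8 v=1: → [8,11),[7,10),[6,9); WM=5; [0,3) fires=3 [1,4) fires=1 [2,5) fires=3
i=9 t=10 v=3: → [10,13),[9,12),[8,11); WM=5
i=10 t=11 v=7: → [11,14),[10,13),[9,12); WM=5
i=11 t=13 v=1: → [13,16),[12,15),[11,14); WM=10; [3,6) fires=4 [4,7) fires=4 [5,8) fires=2 [6,9) fires=2 [7,10) fires=2
i=12 t=13 v=1: → [13,16),[12,15),[11,14); WM=10
i=13 t=8 v=8: DROP (t<10-1); WM=10

11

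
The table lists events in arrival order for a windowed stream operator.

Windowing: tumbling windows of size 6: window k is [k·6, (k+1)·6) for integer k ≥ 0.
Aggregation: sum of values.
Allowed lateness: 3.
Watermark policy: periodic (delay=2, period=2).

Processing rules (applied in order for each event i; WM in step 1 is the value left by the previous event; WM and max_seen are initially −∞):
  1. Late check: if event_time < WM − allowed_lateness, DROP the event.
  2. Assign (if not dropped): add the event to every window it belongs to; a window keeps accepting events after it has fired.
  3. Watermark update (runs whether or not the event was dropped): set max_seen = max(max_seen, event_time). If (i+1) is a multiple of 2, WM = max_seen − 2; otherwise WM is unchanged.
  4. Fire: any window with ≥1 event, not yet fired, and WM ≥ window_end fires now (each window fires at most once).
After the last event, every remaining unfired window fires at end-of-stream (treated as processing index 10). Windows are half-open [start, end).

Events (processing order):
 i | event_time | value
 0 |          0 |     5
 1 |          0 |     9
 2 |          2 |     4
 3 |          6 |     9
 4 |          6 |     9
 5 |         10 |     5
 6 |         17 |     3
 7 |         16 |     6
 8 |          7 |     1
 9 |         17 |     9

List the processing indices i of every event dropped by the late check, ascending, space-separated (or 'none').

8

i=0 t=0 v=5: → [0,6); WM=−∞
i=1 t=0 v=9: → [0,6); WM=-2
i=2 t=2 v=4: → [0,6); WM=-2
i=3 t=6 v=9: → [6,12); WM=4
i=4 t=6 v=9: → [6,12); WM=4
i=5 t=10 v=5: → [6,12); WM=8; [0,6) fires=18
i=6 t=17 v=3: → [12,18); WM=8
i=7 t=16 v=6: → [12,18); WM=15; [6,12) fires=23
i=8 t=7 v=1: DROP (t<15-3); WM=15
i=9 t=17 v=9: → [12,18); WM=15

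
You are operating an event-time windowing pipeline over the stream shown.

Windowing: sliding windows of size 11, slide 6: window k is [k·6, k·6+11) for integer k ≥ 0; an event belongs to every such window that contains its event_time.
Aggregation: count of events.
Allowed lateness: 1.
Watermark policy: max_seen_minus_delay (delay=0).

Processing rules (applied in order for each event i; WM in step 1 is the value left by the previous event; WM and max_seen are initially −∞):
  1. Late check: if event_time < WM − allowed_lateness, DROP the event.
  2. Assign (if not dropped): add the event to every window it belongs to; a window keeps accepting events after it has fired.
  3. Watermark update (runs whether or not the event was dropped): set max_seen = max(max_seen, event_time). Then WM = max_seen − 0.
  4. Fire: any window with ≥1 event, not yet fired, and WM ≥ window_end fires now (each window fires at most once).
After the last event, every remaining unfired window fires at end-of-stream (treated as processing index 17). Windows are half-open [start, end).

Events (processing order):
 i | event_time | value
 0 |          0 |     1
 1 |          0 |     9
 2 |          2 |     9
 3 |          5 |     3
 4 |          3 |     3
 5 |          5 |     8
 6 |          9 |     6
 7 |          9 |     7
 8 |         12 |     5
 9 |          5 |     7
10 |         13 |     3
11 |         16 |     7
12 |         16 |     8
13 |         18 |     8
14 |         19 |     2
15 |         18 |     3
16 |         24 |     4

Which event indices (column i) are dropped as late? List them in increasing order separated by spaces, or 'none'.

4 9

i=0 t=0 v=1: → [0,11); WM=0
i=1 t=0 v=9: → [0,11); WM=0
i=2 t=2 v=9: → [0,11); WM=2
i=3 t=5 v=3: → [0,11); WM=5
i=4 t=3 v=3: DROP (t<5-1); WM=5
i=5 t=5 v=8: → [0,11); WM=5
i=6 t=9 v=6: → [6,17),[0,11); WM=9
i=7 t=9 v=7: → [6,17),[0,11); WM=9
i=8 t=12 v=5: → [12,23),[6,17); WM=12; [0,11) fires=7
i=9 t=5 v=7: DROP (t<12-1); WM=12
i=10 t=13 v=3: → [12,23),[6,17); WM=13
i=11 t=16 v=7: → [12,23),[6,17); WM=16
i=12 t=16 v=8: → [12,23),[6,17); WM=16
i=13 t=18 v=8: → [18,29),[12,23); WM=18; [6,17) fires=6
i=14 t=19 v=2: → [18,29),[12,23); WM=19
i=15 t=18 v=3: → [18,29),[12,23); WM=19
i=16 t=24 v=4: → [24,35),[18,29); WM=24; [12,23) fires=7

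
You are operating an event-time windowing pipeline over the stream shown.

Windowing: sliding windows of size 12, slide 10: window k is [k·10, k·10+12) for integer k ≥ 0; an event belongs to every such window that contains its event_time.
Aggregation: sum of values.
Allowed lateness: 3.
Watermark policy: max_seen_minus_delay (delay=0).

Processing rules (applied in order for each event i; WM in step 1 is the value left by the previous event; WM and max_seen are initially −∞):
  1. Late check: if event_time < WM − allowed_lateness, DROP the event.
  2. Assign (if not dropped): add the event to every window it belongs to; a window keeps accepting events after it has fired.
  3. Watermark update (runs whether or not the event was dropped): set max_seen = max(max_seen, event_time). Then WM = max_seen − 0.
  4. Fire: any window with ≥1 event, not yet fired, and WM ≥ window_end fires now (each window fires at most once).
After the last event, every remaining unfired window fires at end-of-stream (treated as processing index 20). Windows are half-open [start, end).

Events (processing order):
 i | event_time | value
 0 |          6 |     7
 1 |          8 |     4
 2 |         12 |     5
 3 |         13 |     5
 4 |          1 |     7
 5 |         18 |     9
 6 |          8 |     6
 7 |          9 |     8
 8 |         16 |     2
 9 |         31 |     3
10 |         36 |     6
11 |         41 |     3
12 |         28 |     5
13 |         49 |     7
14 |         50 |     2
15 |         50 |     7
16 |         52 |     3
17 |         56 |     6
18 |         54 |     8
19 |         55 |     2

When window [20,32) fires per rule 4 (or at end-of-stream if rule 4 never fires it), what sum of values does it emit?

i=0 t=6 v=7: → [0,12); WM=6
i=1 t=8 v=4: → [0,12); WM=8
i=2 t=12 v=5: → [10,22); WM=12; [0,12) fires=11
i=3 t=13 v=5: → [10,22); WM=13
i=4 t=1 v=7: DROP (t<13-3); WM=13
i=5 t=18 v=9: → [10,22); WM=18
i=6 t=8 v=6: DROP (t<18-3); WM=18
i=7 t=9 v=8: DROP (t<18-3); WM=18
i=8 t=16 v=2: → [10,22); WM=18
i=9 t=31 v=3: → [30,42),[20,32); WM=31; [10,22) fires=21
i=10 t=36 v=6: → [30,42); WM=36; [20,32) fires=3
i=11 t=41 v=3: → [40,52),[30,42); WM=41
i=12 t=28 v=5: DROP (t<41-3); WM=41
i=13 t=49 v=7: → [40,52); WM=49; [30,42) fires=12
i=14 t=50 v=2: → [50,62),[40,52); WM=50
i=15 t=50 v=7: → [50,62),[40,52); WM=50
i=16 t=52 v=3: → [50,62); WM=52; [40,52) fires=19
i=17 t=56 v=6: → [50,62); WM=56
i=18 t=54 v=8: → [50,62); WM=56
i=19 t=55 v=2: → [50,62); WM=56

3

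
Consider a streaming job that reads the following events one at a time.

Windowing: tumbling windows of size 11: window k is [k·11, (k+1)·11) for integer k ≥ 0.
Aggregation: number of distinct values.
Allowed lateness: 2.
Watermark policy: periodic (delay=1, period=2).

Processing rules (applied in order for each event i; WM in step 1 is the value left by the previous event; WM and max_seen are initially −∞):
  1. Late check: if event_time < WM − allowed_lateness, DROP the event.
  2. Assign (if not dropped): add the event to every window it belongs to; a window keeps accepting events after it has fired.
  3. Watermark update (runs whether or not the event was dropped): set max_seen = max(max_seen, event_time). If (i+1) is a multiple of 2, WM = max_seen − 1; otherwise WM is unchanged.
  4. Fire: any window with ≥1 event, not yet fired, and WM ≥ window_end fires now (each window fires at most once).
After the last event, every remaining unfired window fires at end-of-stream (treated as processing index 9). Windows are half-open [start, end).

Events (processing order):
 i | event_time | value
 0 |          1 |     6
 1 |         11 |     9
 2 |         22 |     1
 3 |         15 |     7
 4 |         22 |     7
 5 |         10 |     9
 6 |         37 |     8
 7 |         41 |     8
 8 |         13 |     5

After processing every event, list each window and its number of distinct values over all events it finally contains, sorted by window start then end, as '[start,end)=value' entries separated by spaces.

[0,11)=1 [11,22)=2 [22,33)=2 [33,44)=1

i=0 t=1 v=6: → [0,11); WM=−∞
i=1 t=11 v=9: → [11,22); WM=10
i=2 t=22 v=1: → [22,33); WM=10
i=3 t=15 v=7: → [11,22); WM=21; [0,11) fires=1
i=4 t=22 v=7: → [22,33); WM=21
i=5 t=10 v=9: DROP (t<21-2); WM=21
i=6 t=37 v=8: → [33,44); WM=21
i=7 t=41 v=8: → [33,44); WM=40; [11,22) fires=2 [22,33) fires=2
i=8 t=13 v=5: DROP (t<40-2); WM=40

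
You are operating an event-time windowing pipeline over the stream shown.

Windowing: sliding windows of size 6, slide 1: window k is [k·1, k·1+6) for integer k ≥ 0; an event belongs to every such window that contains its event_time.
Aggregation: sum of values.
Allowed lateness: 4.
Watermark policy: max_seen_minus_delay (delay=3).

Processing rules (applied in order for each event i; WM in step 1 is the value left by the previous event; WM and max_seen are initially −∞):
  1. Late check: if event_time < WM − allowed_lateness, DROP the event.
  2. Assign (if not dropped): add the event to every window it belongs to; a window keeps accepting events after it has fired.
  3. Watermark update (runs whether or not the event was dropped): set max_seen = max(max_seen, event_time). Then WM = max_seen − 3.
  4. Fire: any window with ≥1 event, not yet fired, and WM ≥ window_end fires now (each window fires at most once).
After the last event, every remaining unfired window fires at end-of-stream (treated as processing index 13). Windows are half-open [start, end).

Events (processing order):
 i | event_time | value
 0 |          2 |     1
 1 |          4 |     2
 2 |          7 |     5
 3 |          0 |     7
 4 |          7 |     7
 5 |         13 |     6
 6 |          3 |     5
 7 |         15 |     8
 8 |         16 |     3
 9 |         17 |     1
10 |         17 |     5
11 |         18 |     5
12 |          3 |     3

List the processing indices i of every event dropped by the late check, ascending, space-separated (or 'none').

i=0 t=2 v=1: → [2,8),[1,7),[0,6); WM=-1
i=1 t=4 v=2: → [4,10),[3,9),[2,8),[1,7),[0,6); WM=1
i=2 t=7 v=5: → [7,13),[6,12),[5,11),[4,10),[3,9),[2,8); WM=4
i=3 t=0 v=7: → [0,6); WM=4
i=4 t=7 v=7: → [7,13),[6,12),[5,11),[4,10),[3,9),[2,8); WM=4
i=5 t=13 v=6: → [13,19),[12,18),[11,17),[10,16),[9,15),[8,14); WM=10; [0,6) fires=10 [1,7) fires=3 [2,8) fires=15 [3,9) fires=14 [4,10) fires=14
i=6 t=3 v=5: DROP (t<10-4); WM=10
i=7 t=15 v=8: → [15,21),[14,20),[13,19),[12,18),[11,17),[10,16); WM=12; [5,11) fires=12 [6,12) fires=12
i=8 t=16 v=3: → [16,22),[15,21),[14,20),[13,19),[12,18),[11,17); WM=13; [7,13) fires=12
i=9 t=17 v=1: → [17,23),[16,22),[15,21),[14,20),[13,19),[12,18); WM=14; [8,14) fires=6
i=10 t=17 v=5: → [17,23),[16,22),[15,21),[14,20),[13,19),[12,18); WM=14
i=11 t=18 v=5: → [18,24),[17,23),[16,22),[15,21),[14,20),[13,19); WM=15; [9,15) fires=6
i=12 t=3 v=3: DROP (t<15-4); WM=15

6 12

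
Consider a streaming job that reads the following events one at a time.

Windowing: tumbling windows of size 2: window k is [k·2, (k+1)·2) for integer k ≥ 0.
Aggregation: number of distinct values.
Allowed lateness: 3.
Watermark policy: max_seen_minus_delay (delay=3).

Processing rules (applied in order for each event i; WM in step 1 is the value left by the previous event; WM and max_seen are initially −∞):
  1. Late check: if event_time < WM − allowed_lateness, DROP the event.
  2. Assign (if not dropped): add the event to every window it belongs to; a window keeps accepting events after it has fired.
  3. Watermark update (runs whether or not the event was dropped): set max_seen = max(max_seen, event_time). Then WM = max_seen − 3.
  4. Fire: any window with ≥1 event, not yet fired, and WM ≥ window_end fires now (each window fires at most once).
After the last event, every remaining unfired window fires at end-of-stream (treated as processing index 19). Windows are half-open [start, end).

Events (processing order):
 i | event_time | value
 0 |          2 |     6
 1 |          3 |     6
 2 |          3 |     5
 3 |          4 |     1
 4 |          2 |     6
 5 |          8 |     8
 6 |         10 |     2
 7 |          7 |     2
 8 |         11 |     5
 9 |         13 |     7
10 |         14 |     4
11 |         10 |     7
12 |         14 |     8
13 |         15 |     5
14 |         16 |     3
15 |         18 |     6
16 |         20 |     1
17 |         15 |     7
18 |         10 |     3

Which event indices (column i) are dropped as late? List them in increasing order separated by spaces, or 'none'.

18

i=0 t=2 v=6: → [2,4); WM=-1
i=1 t=3 v=6: → [2,4); WM=0
i=2 t=3 v=5: → [2,4); WM=0
i=3 t=4 v=1: → [4,6); WM=1
i=4 t=2 v=6: → [2,4); WM=1
i=5 t=8 v=8: → [8,10); WM=5; [2,4) fires=2
i=6 t=10 v=2: → [10,12); WM=7; [4,6) fires=1
i=7 t=7 v=2: → [6,8); WM=7
i=8 t=11 v=5: → [10,12); WM=8; [6,8) fires=1
i=9 t=13 v=7: → [12,14); WM=10; [8,10) fires=1
i=10 t=14 v=4: → [14,16); WM=11
i=11 t=10 v=7: → [10,12); WM=11
i=12 t=14 v=8: → [14,16); WM=11
i=13 t=15 v=5: → [14,16); WM=12; [10,12) fires=3
i=14 t=16 v=3: → [16,18); WM=13
i=15 t=18 v=6: → [18,20); WM=15; [12,14) fires=1
i=16 t=20 v=1: → [20,22); WM=17; [14,16) fires=3
i=17 t=15 v=7: → [14,16); WM=17
i=18 t=10 v=3: DROP (t<17-3); WM=17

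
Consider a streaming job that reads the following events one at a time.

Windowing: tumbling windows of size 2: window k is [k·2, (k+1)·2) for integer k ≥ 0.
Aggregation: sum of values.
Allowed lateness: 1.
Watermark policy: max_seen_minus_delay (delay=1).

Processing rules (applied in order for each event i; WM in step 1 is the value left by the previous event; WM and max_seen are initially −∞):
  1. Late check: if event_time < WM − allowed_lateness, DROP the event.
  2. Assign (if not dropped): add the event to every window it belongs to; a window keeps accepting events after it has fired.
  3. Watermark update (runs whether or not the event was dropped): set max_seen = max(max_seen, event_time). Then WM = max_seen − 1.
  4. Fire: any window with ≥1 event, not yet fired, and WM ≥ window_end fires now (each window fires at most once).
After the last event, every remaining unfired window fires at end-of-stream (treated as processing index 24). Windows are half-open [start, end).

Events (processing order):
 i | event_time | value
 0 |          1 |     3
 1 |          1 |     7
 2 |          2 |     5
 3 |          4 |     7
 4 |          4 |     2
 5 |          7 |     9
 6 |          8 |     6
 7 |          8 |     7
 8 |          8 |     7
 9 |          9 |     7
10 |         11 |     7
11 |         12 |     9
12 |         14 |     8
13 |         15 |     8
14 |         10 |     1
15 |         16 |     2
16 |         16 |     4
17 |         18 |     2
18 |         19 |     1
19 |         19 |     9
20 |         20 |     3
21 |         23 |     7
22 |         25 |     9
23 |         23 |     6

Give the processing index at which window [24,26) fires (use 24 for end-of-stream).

24

i=0 t=1 v=3: → [0,2); WM=0
i=1 t=1 v=7: → [0,2); WM=0
i=2 t=2 v=5: → [2,4); WM=1
i=3 t=4 v=7: → [4,6); WM=3; [0,2) fires=10
i=4 t=4 v=2: → [4,6); WM=3
i=5 t=7 v=9: → [6,8); WM=6; [2,4) fires=5 [4,6) fires=9
i=6 t=8 v=6: → [8,10); WM=7
i=7 t=8 v=7: → [8,10); WM=7
i=8 t=8 v=7: → [8,10); WM=7
i=9 t=9 v=7: → [8,10); WM=8; [6,8) fires=9
i=10 t=11 v=7: → [10,12); WM=10; [8,10) fires=27
i=11 t=12 v=9: → [12,14); WM=11
i=12 t=14 v=8: → [14,16); WM=13; [10,12) fires=7
i=13 t=15 v=8: → [14,16); WM=14; [12,14) fires=9
i=14 t=10 v=1: DROP (t<14-1); WM=14
i=15 t=16 v=2: → [16,18); WM=15
i=16 t=16 v=4: → [16,18); WM=15
i=17 t=18 v=2: → [18,20); WM=17; [14,16) fires=16
i=18 t=19 v=1: → [18,20); WM=18; [16,18) fires=6
i=19 t=19 v=9: → [18,20); WM=18
i=20 t=20 v=3: → [20,22); WM=19
i=21 t=23 v=7: → [22,24); WM=22; [18,20) fires=12 [20,22) fires=3
i=22 t=25 v=9: → [24,26); WM=24; [22,24) fires=7
i=23 t=23 v=6: → [22,24); WM=24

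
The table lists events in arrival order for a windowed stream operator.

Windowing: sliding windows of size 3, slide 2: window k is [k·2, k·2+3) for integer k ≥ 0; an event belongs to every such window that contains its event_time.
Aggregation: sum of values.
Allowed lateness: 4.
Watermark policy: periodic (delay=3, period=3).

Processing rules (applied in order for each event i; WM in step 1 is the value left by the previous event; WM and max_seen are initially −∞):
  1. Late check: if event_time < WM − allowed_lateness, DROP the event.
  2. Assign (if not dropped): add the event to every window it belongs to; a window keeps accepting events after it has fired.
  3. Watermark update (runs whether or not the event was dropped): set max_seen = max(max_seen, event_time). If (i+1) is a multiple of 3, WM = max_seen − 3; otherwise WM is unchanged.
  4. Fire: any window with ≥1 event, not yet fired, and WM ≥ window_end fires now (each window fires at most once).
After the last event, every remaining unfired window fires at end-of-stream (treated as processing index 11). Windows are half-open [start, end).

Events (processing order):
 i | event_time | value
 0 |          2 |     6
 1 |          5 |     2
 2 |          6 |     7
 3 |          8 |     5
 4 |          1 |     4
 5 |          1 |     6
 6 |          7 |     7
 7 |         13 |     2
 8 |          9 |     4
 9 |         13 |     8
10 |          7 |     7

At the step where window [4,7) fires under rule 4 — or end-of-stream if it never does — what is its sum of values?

i=0 t=2 v=6: → [2,5),[0,3); WM=−∞
i=1 t=5 v=2: → [4,7); WM=−∞
i=2 t=6 v=7: → [6,9),[4,7); WM=3; [0,3) fires=6
i=3 t=8 v=5: → [8,11),[6,9); WM=3
i=4 t=1 v=4: → [0,3); WM=3
i=5 t=1 v=6: → [0,3); WM=5; [2,5) fires=6
i=6 t=7 v=7: → [6,9); WM=5
i=7 t=13 v=2: → [12,15); WM=5
i=8 t=9 v=4: → [8,11); WM=10; [4,7) fires=9 [6,9) fires=19
i=9 t=13 v=8: → [12,15); WM=10
i=10 t=7 v=7: → [6,9); WM=10

9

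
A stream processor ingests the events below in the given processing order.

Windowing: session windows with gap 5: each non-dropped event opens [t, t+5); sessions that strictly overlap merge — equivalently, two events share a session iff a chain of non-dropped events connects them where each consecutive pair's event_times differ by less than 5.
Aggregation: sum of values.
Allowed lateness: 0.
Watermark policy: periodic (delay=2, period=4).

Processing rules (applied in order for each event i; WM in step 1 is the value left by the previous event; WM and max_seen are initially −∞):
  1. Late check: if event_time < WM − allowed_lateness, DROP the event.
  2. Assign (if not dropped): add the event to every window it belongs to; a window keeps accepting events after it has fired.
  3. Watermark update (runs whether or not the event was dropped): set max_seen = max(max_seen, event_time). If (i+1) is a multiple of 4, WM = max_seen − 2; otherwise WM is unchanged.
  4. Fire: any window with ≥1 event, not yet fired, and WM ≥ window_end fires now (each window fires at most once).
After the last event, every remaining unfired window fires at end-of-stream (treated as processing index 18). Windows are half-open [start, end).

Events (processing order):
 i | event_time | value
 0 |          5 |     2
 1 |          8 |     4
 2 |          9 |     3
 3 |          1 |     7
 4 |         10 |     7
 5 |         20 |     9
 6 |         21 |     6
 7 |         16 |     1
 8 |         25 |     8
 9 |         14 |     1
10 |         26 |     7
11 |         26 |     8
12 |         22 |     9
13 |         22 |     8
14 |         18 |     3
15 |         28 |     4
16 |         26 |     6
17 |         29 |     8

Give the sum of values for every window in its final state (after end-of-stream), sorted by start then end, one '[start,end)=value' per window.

i=0 t=5 v=2: → [5,10); WM=−∞
i=1 t=8 v=4: → [5,13); WM=−∞
i=2 t=9 v=3: → [5,14); WM=−∞
i=3 t=1 v=7: → [1,14); WM=7
i=4 t=10 v=7: → [1,15); WM=7
i=5 t=20 v=9: → [20,25); WM=7
i=6 t=21 v=6: → [20,26); WM=7
i=7 t=16 v=1: → [16,26); WM=19
i=8 t=25 v=8: → [16,30); WM=19
i=9 t=14 v=1: DROP (t<19-0); WM=19
i=10 t=26 v=7: → [16,31); WM=19
i=11 t=26 v=8: → [16,31); WM=24
i=12 t=22 v=9: DROP (t<24-0); WM=24
i=13 t=22 v=8: DROP (t<24-0); WM=24
i=14 t=18 v=3: DROP (t<24-0); WM=24
i=15 t=28 v=4: → [16,33); WM=26
i=16 t=26 v=6: → [16,33); WM=26
i=17 t=29 v=8: → [16,34); WM=26

[1,15)=23 [16,34)=57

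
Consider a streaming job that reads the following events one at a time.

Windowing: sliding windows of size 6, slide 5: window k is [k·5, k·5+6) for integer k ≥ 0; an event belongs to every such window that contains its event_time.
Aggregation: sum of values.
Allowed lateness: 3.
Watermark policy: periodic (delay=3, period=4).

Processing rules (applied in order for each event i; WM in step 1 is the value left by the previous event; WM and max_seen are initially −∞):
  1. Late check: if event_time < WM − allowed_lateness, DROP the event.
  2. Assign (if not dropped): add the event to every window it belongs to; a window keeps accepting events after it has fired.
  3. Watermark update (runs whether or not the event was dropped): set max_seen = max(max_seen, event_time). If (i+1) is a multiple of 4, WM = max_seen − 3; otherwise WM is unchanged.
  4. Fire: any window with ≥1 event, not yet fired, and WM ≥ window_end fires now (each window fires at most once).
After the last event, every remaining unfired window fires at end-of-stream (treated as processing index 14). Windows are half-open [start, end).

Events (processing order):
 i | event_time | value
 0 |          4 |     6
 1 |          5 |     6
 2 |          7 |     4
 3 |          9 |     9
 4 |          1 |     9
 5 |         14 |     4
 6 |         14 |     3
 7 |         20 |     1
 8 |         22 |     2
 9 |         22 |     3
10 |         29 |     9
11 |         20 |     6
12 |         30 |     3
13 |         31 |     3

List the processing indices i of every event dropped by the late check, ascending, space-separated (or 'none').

i=0 t=4 v=6: → [0,6); WM=−∞
i=1 t=5 v=6: → [5,11),[0,6); WM=−∞
i=2 t=7 v=4: → [5,11); WM=−∞
i=3 t=9 v=9: → [5,11); WM=6; [0,6) fires=12
i=4 t=1 v=9: DROP (t<6-3); WM=6
i=5 t=14 v=4: → [10,16); WM=6
i=6 t=14 v=3: → [10,16); WM=6
i=7 t=20 v=1: → [20,26),[15,21); WM=17; [5,11) fires=19 [10,16) fires=7
i=8 t=22 v=2: → [20,26); WM=17
i=9 t=22 v=3: → [20,26); WM=17
i=10 t=29 v=9: → [25,31); WM=17
i=11 t=20 v=6: → [20,26),[15,21); WM=26; [15,21) fires=7 [20,26) fires=12
i=12 t=30 v=3: → [30,36),[25,31); WM=26
i=13 t=31 v=3: → [30,36); WM=26

4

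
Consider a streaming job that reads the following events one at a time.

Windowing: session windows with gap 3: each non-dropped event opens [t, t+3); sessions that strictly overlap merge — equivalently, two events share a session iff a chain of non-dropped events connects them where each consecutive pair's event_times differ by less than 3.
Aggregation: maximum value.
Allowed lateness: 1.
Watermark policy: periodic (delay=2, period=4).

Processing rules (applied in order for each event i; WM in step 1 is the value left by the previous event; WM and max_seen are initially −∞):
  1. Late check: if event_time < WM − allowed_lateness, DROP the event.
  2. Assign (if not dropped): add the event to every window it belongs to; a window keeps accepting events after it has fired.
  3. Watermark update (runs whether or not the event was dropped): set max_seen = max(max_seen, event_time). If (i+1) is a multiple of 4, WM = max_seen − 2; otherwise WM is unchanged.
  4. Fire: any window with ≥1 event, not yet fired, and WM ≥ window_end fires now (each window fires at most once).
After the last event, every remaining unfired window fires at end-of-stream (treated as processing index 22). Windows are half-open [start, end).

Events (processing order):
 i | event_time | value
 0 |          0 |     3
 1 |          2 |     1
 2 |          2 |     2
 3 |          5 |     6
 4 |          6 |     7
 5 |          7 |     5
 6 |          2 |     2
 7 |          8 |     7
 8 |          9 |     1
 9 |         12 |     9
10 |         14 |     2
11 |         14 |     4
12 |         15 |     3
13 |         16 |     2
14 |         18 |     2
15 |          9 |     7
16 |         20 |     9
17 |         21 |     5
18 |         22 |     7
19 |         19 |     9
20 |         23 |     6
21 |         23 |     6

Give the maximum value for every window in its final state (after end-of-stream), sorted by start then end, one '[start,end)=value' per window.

i=0 t=0 v=3: → [0,3); WM=−∞
i=1 t=2 v=1: → [0,5); WM=−∞
i=2 t=2 v=2: → [0,5); WM=−∞
i=3 t=5 v=6: → [5,8); WM=3
i=4 t=6 v=7: → [5,9); WM=3
i=5 t=7 v=5: → [5,10); WM=3
i=6 t=2 v=2: → [0,5); WM=3
i=7 t=8 v=7: → [5,11); WM=6
i=8 t=9 v=1: → [5,12); WM=6
i=9 t=12 v=9: → [12,15); WM=6
i=10 t=14 v=2: → [12,17); WM=6
i=11 t=14 v=4: → [12,17); WM=12
i=12 t=15 v=3: → [12,18); WM=12
i=13 t=16 v=2: → [12,19); WM=12
i=14 t=18 v=2: → [12,21); WM=12
i=15 t=9 v=7: DROP (t<12-1); WM=16
i=16 t=20 v=9: → [12,23); WM=16
i=17 t=21 v=5: → [12,24); WM=16
i=18 t=22 v=7: → [12,25); WM=16
i=19 t=19 v=9: → [12,25); WM=20
i=20 t=23 v=6: → [12,26); WM=20
i=21 t=23 v=6: → [12,26); WM=20

[0,5)=3 [5,12)=7 [12,26)=9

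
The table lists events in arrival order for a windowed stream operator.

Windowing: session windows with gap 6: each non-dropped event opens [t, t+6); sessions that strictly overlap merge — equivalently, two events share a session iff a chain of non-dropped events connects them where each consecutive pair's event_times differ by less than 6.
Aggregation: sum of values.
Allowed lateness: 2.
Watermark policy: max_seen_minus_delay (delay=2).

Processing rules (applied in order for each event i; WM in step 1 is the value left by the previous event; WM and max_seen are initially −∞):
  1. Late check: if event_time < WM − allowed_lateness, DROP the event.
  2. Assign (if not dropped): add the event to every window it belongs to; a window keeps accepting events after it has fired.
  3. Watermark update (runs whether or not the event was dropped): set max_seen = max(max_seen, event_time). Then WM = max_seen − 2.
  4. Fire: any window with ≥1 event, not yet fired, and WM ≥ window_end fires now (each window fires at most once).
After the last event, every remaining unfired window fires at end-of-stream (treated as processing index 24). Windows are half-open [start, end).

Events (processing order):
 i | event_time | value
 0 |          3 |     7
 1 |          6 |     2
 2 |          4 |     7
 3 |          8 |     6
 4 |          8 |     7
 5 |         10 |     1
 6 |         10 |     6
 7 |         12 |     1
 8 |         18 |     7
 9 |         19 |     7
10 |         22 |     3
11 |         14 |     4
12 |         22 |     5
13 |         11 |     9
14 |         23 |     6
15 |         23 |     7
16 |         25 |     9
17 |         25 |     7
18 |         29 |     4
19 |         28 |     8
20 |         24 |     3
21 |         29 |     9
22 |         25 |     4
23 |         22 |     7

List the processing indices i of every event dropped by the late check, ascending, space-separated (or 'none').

11 13 20 23

i=0 t=3 v=7: → [3,9); WM=1
i=1 t=6 v=2: → [3,12); WM=4
i=2 t=4 v=7: → [3,12); WM=4
i=3 t=8 v=6: → [3,14); WM=6
i=4 t=8 v=7: → [3,14); WM=6
i=5 t=10 v=1: → [3,16); WM=8
i=6 t=10 v=6: → [3,16); WM=8
i=7 t=12 v=1: → [3,18); WM=10
i=8 t=18 v=7: → [18,24); WM=16
i=9 t=19 v=7: → [18,25); WM=17
i=10 t=22 v=3: → [18,28); WM=20
i=11 t=14 v=4: DROP (t<20-2); WM=20
i=12 t=22 v=5: → [18,28); WM=20
i=13 t=11 v=9: DROP (t<20-2); WM=20
i=14 t=23 v=6: → [18,29); WM=21
i=15 t=23 v=7: → [18,29); WM=21
i=16 t=25 v=9: → [18,31); WM=23
i=17 t=25 v=7: → [18,31); WM=23
i=18 t=29 v=4: → [18,35); WM=27
i=19 t=28 v=8: → [18,35); WM=27
i=20 t=24 v=3: DROP (t<27-2); WM=27
i=21 t=29 v=9: → [18,35); WM=27
i=22 t=25 v=4: → [18,35); WM=27
i=23 t=22 v=7: DROP (t<27-2); WM=27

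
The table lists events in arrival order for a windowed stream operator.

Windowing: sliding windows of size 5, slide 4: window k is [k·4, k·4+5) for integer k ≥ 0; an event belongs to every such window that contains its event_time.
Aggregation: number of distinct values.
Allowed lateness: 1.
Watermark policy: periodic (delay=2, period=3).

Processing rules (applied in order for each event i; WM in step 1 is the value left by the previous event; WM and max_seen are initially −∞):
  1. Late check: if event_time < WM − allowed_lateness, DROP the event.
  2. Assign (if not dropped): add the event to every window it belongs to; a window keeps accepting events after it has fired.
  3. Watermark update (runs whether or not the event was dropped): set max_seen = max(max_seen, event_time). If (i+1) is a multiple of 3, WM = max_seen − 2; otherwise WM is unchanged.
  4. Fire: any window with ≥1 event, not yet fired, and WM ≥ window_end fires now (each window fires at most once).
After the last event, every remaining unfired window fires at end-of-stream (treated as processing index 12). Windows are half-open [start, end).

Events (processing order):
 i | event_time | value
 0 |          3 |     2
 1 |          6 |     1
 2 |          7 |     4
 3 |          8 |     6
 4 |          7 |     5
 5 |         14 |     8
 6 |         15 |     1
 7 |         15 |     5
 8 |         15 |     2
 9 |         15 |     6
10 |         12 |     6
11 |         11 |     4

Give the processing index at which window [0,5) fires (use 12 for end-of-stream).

i=0 t=3 v=2: → [0,5); WM=−∞
i=1 t=6 v=1: → [4,9); WM=−∞
i=2 t=7 v=4: → [4,9); WM=5; [0,5) fires=1
i=3 t=8 v=6: → [8,13),[4,9); WM=5
i=4 t=7 v=5: → [4,9); WM=5
i=5 t=14 v=8: → [12,17); WM=12; [4,9) fires=4
i=6 t=15 v=1: → [12,17); WM=12
i=7 t=15 v=5: → [12,17); WM=12
i=8 t=15 v=2: → [12,17); WM=13; [8,13) fires=1
i=9 t=15 v=6: → [12,17); WM=13
i=10 t=12 v=6: → [12,17),[8,13); WM=13
i=11 t=11 v=4: DROP (t<13-1); WM=13

2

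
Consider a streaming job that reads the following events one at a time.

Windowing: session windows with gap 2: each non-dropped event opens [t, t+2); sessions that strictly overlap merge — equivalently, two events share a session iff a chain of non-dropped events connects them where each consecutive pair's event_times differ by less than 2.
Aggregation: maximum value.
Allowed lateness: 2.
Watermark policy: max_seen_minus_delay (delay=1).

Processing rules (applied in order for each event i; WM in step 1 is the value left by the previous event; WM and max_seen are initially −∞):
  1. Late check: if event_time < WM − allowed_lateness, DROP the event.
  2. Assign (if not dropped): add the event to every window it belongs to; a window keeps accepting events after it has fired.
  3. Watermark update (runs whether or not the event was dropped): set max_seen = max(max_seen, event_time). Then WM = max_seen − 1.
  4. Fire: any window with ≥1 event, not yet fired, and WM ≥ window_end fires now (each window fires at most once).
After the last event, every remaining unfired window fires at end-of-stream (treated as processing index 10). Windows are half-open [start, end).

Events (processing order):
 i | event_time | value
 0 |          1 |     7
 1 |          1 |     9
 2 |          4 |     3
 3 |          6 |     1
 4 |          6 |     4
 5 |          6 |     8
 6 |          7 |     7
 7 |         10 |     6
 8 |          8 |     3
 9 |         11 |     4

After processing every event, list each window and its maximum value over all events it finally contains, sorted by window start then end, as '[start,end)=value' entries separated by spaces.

[1,3)=9 [4,6)=3 [6,10)=8 [10,13)=6

i=0 t=1 v=7: → [1,3); WM=0
i=1 t=1 v=9: → [1,3); WM=0
i=2 t=4 v=3: → [4,6); WM=3
i=3 t=6 v=1: → [6,8); WM=5
i=4 t=6 v=4: → [6,8); WM=5
i=5 t=6 v=8: → [6,8); WM=5
i=6 t=7 v=7: → [6,9); WM=6
i=7 t=10 v=6: → [10,12); WM=9
i=8 t=8 v=3: → [6,10); WM=9
i=9 t=11 v=4: → [10,13); WM=10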